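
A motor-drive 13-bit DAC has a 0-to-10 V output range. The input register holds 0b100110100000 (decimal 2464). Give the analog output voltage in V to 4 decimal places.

3.0078 V

LSB = 10 V / 2^13 = 1.221 mV.
Code 0b100110100000 = 2464 decimal.
V_out = 0 + 2464 × 0.0012207 V = 3.00781 V.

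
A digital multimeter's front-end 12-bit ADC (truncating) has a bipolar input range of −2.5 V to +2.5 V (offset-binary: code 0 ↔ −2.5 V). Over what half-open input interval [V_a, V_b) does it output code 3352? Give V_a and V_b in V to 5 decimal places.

[1.59180 V, 1.59302 V)

LSB = 5/2^12 = 1.221 mV.
V_a = V_low + 3352·LSB = 1.5918 V; V_b = V_low + 3353·LSB = 1.59302 V.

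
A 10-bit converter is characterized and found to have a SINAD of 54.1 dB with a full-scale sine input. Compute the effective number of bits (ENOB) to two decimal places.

8.69 bits

ENOB = (SINAD − 1.76) / 6.02 = (54.1 − 1.76)/6.02 = 8.694.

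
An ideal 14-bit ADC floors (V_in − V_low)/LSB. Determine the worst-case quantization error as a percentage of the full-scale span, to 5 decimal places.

0.00610 %

Truncating → worst-case error = 1 LSB = V_FS/2^14, so 100/16384 = 0.00610352 % of full scale.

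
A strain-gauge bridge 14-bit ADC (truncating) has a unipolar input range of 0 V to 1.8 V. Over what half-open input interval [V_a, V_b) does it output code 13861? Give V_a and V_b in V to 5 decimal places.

LSB = 1.8/2^14 = 109.86 µV.
V_a = V_low + 13861·LSB = 1.52281 V; V_b = V_low + 13862·LSB = 1.52292 V.

[1.52281 V, 1.52292 V)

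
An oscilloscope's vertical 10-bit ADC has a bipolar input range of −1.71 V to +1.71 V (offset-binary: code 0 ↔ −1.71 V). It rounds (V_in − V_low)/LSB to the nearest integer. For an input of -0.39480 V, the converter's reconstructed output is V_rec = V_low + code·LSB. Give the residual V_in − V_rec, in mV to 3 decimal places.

One LSB is 3.42 V / 1024 = 3.340 mV.
(-0.39480 − (−1.71))/0.00333984 = 393.7909; round gives code 394.
V_rec = (−1.71) + 394·0.00333984 = -0.39410156 V.
Difference: -0.000698437 V → -0.698 mV.

-0.698 mV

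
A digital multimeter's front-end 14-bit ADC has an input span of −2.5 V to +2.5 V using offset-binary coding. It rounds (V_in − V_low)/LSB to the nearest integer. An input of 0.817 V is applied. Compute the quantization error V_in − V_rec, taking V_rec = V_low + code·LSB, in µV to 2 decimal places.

44.43 µV

One LSB is 5 V / 16384 = 305.18 µV.
(V_in − V_low)/LSB = (0.817 − (−2.5))/0.000305176 = 10869.1456 → code 10869 (round).
Code 10869 maps back to (−2.5) + 10869×0.000305176 V = 0.81695557 V.
V_in − V_rec = 4.44336e-05 V = 44.43 µV.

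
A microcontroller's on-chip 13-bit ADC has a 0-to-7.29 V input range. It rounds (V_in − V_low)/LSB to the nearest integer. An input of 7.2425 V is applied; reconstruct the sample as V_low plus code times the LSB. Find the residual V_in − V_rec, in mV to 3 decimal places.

Step size: 7.29 V ÷ 2^13 = 0.890 mV.
Scaled input = 8138.6228 LSBs, so code = 8139.
Code 8139 maps back to 0 + 8139×0.000889893 V = 7.2428357 V.
Error = 7.2425 − 7.2428357 = -0.000335693 V = -0.336 mV.

-0.336 mV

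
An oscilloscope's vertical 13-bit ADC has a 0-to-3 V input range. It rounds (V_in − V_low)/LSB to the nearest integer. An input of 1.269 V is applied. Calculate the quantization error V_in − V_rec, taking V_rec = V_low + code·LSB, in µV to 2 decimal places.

Step size: 3 V ÷ 2^13 = 366.21 µV.
Scaled input = 3465.2160 LSBs, so code = 3465.
Code 3465 maps back to 0 + 3465×0.000366211 V = 1.2689209 V.
Error = 1.269 − 1.2689209 = 7.91016e-05 V = 79.10 µV.

79.10 µV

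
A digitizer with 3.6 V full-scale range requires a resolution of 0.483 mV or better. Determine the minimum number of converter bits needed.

13 bits

Number of steps required ≥ 3.6 V / 0.483 mV = 7453.42.
Need 2^N ≥ 7453.42; 2^12 = 4096, 2^13 = 8192.
Minimum N = 13.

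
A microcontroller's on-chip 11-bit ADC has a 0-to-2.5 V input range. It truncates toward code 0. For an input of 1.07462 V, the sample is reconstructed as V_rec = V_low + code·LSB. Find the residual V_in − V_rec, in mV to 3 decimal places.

Step size: 2.5 V ÷ 2^11 = 1.221 mV.
(V_in − V_low)/LSB = (1.07462 − 0)/0.0012207 = 880.3287 → code 880 (floor).
V_rec = 0 + 880·0.0012207 = 1.0742188 V.
Error = 1.07462 − 1.0742188 = 0.00040125 V = 0.401 mV.

0.401 mV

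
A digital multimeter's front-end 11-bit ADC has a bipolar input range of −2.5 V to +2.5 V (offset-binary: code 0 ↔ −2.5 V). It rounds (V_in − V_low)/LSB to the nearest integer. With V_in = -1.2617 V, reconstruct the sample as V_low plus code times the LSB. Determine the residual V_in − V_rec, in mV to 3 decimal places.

0.507 mV

One LSB is 5 V / 2048 = 2.441 mV.
(V_in − V_low)/LSB = (-1.2617 − (−2.5))/0.00244141 = 507.2077 → code 507 (round).
V_rec = (−2.5) + 507·0.00244141 = -1.262207 V.
Error = -1.2617 − (−1.262207) = 0.000507031 V = 0.507 mV.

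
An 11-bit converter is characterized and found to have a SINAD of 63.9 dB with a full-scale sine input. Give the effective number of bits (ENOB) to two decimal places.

ENOB = (SINAD − 1.76) / 6.02 = (63.9 − 1.76)/6.02 = 10.322.

10.32 bits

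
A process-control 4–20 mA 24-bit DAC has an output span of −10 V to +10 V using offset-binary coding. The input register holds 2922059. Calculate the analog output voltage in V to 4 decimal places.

LSB = 20 V / 2^24 = 1.19 µV.
V_out = (−10) + 2922059 × 1.19209e-06 V = -6.51663 V.

-6.5166 V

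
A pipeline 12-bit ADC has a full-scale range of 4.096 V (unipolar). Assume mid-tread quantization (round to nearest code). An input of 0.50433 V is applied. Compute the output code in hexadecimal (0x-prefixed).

code 0x1F8 (decimal 504)

LSB = 4.096 V / 4096 = 1.000 mV.
Input sits at 504.330 steps above V_low.
round(504.330) = 504.
In hexadecimal (0x-prefixed): 0x1F8.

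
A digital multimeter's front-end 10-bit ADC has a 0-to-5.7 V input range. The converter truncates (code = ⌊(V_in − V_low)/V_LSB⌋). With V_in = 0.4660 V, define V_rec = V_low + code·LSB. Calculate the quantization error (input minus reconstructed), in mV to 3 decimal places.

3.988 mV

One LSB is 5.7 V / 1024 = 5.566 mV.
(0.4660 − 0)/0.00556641 = 83.7165; ⌊·⌋ gives code 83.
Code 83 maps back to 0 + 83×0.00556641 V = 0.46201172 V.
Difference: 0.00398828 V → 3.988 mV.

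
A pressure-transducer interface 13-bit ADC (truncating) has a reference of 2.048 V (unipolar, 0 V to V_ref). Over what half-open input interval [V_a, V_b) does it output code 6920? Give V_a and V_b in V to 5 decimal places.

[1.73000 V, 1.73025 V)

LSB = 2.048/2^13 = 250.00 µV.
V_a = V_low + 6920·LSB = 1.73 V; V_b = V_low + 6921·LSB = 1.73025 V.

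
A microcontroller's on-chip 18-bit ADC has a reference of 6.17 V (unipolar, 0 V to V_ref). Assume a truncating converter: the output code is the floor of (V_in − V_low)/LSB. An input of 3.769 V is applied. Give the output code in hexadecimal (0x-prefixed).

code 0x27185 (decimal 160133)

Full-scale span = 6.17 V; LSB = 6.17/2^18 = 23.54 µV.
(3.769 − 0) / 2.35367e-05 = 160133.020 LSBs.
⌊·⌋(160133.020) = 160133.
In hexadecimal (0x-prefixed): 0x27185.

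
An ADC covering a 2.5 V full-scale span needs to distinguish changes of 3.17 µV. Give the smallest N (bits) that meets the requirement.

Number of steps required ≥ 2.5 V / 3.17 µV = 788643.53.
Need 2^N ≥ 788643.53; 2^19 = 524288, 2^20 = 1048576.
Minimum N = 20.

20 bits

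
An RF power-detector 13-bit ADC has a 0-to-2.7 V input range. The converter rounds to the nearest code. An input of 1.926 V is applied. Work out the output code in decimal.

LSB = 2.7 V / 8192 = 329.59 µV.
(V_in − V_low)/LSB = (1.926 − 0) / 0.00032959 = 5843.627.
round(5843.627) = 5844.

code 5844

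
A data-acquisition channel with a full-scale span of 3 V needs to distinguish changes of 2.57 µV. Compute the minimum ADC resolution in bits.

Number of steps required ≥ 3 V / 2.57 µV = 1167315.18.
Need 2^N ≥ 1167315.18; 2^20 = 1048576, 2^21 = 2097152.
Minimum N = 21.

21 bits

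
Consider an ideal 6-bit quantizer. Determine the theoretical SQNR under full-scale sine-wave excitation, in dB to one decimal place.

SNR ≈ 6.02·N + 1.76 dB = 6.02·6 + 1.76 = 37.88 dB.

37.9 dB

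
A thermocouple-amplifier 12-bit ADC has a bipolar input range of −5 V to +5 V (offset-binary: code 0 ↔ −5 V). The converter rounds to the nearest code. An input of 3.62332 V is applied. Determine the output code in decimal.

LSB = 10 V / 4096 = 2.441 mV.
(3.62332 − (−5)) / 0.00244141 = 3532.112 LSBs.
Round → code 3532.

code 3532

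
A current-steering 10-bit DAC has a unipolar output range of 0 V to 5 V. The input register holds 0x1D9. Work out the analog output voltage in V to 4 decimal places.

2.3096 V

LSB = 5 V / 2^10 = 4.883 mV.
Code 0x1D9 = 473 decimal.
V_out = 0 + 473 × 0.00488281 V = 2.30957 V.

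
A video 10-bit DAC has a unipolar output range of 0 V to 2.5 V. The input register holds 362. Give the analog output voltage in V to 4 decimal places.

0.8838 V

LSB = 2.5 V / 2^10 = 2.441 mV.
V_out = 0 + 362 × 0.00244141 V = 0.883789 V.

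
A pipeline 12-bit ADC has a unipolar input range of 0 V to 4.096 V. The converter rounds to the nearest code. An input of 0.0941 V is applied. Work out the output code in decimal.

With 4096 levels over 4.096 V, one step is 1.000 mV.
Input sits at 94.100 steps above V_low.
Round → code 94.

code 94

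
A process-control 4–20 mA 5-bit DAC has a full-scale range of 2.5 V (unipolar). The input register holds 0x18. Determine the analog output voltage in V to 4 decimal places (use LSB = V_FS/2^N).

1.8750 V

LSB = 2.5 V / 2^5 = 78.125 mV.
Code 0x18 = 24 decimal.
V_out = 0 + 24 × 0.078125 V = 1.875 V.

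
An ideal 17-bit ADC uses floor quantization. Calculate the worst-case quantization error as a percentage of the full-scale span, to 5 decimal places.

Truncating → worst-case error = 1 LSB = V_FS/2^17, so 100/131072 = 0.000762939 % of full scale.

0.00076 %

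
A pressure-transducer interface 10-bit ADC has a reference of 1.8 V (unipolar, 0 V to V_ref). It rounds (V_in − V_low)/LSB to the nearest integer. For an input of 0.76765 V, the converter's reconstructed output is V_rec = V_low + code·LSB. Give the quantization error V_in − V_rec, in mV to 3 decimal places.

-0.514 mV

Step size: 1.8 V ÷ 2^10 = 1.758 mV.
Scaled input = 436.7076 LSBs, so code = 437.
Reconstructed: 0.76816406 V.
Error = 0.76765 − 0.76816406 = -0.000514062 V = -0.514 mV.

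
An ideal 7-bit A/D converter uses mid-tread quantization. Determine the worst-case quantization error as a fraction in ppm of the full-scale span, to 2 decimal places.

Rounding → worst-case error = ½ LSB = V_FS/2^8, so 1e+06/256 = 3906.25 ppm of full scale.

3906.25 ppm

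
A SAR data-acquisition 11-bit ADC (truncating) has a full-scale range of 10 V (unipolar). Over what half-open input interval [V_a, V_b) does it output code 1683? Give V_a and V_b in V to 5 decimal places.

[8.21777 V, 8.22266 V)

LSB = 10/2^11 = 4.883 mV.
V_a = V_low + 1683·LSB = 8.21777 V; V_b = V_low + 1684·LSB = 8.22266 V.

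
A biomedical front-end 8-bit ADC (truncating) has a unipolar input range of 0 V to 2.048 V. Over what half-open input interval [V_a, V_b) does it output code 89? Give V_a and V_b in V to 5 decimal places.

[0.71200 V, 0.72000 V)

LSB = 2.048/2^8 = 8.000 mV.
V_a = V_low + 89·LSB = 0.712 V; V_b = V_low + 90·LSB = 0.72 V.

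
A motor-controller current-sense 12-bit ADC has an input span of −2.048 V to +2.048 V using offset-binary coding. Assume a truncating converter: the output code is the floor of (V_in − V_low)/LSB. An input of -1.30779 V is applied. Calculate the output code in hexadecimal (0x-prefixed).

Full-scale span = 4.096 V; LSB = 4.096/2^12 = 1.000 mV.
(V_in − V_low)/LSB = (-1.30779 − (−2.048)) / 0.001 = 740.210.
⌊·⌋(740.210) = 740.
In hexadecimal (0x-prefixed): 0x2E4.

code 0x2E4 (decimal 740)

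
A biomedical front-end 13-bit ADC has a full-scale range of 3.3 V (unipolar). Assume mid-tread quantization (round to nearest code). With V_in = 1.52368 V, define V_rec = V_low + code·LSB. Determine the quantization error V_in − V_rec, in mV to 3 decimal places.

Step size: 3.3 V ÷ 2^13 = 402.83 µV.
(1.52368 − 0)/0.000402832 = 3782.4202; round gives code 3782.
Reconstructed: 1.5235107 V.
V_in − V_rec = 0.000169258 V = 0.169 mV.

0.169 mV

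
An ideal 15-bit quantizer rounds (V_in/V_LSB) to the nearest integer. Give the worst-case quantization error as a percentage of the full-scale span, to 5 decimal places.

Rounding → worst-case error = ½ LSB = V_FS/2^16, so 100/65536 = 0.00152588 % of full scale.

0.00153 %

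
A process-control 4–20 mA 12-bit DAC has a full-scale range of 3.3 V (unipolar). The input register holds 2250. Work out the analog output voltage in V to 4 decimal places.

1.8127 V

LSB = 3.3 V / 2^12 = 0.806 mV.
V_out = 0 + 2250 × 0.000805664 V = 1.81274 V.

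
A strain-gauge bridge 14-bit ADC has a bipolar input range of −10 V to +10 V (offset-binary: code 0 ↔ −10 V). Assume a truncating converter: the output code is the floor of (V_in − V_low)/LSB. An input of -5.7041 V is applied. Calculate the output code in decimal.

Full-scale span = 20 V; LSB = 20/2^14 = 1.221 mV.
Input sits at 3519.201 steps above V_low.
⌊·⌋(3519.201) = 3519.

code 3519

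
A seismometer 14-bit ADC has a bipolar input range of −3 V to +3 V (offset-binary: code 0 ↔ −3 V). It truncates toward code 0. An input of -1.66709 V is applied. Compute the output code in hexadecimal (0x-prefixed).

code 0xE37 (decimal 3639)

LSB = 6 V / 16384 = 366.21 µV.
(-1.66709 − (−3)) / 0.000366211 = 3639.733 LSBs.
Floor → code 3639.
In hexadecimal (0x-prefixed): 0xE37.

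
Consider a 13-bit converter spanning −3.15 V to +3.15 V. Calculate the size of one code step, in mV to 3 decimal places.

Full-scale span = 6.3 V.
LSB = 6.3 / 2^13 = 6.3 / 8192 = 0.000769043 V = 0.769 mV.

0.769 mV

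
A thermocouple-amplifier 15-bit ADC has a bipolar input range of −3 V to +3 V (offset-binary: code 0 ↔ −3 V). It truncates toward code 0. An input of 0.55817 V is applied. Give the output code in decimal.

code 19432

LSB = 6 V / 32768 = 183.11 µV.
Input sits at 19432.352 steps above V_low.
Floor → code 19432.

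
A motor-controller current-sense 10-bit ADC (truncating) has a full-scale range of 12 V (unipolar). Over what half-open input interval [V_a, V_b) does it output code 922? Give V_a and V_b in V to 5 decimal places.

LSB = 12/2^10 = 11.719 mV.
V_a = V_low + 922·LSB = 10.8047 V; V_b = V_low + 923·LSB = 10.8164 V.

[10.80469 V, 10.81641 V)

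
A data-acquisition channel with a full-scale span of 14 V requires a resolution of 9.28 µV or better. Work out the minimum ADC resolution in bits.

Number of steps required ≥ 14 V / 9.28 µV = 1508620.69.
Need 2^N ≥ 1508620.69; 2^20 = 1048576, 2^21 = 2097152.
Minimum N = 21.

21 bits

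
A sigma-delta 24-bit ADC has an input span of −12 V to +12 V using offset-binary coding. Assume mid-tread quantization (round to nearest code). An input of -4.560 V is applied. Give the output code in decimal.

code 5200937

LSB = 24 V / 16777216 = 1.43 µV.
Input sits at 5200936.960 steps above V_low.
Round → code 5200937.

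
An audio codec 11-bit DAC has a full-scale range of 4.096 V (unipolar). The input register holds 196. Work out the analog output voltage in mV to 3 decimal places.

LSB = 4.096 V / 2^11 = 2.000 mV.
V_out = 0 + 196 × 0.002 V = 0.392 V.
= 392.000 mV.

392.000 mV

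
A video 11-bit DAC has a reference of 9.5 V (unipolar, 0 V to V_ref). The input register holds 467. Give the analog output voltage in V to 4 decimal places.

LSB = 9.5 V / 2^11 = 4.639 mV.
V_out = 0 + 467 × 0.00463867 V = 2.16626 V.

2.1663 V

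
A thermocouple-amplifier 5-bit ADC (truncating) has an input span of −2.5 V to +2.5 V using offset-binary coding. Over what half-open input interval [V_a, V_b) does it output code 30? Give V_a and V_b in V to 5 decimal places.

[2.18750 V, 2.34375 V)

LSB = 5/2^5 = 156.250 mV.
V_a = V_low + 30·LSB = 2.1875 V; V_b = V_low + 31·LSB = 2.34375 V.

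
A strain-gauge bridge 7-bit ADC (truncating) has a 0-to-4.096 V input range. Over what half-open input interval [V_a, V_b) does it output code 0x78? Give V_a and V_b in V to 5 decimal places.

[3.84000 V, 3.87200 V)

LSB = 4.096/2^7 = 32.000 mV.
Code 0x78 = 120 decimal.
V_a = V_low + 120·LSB = 3.84 V; V_b = V_low + 121·LSB = 3.872 V.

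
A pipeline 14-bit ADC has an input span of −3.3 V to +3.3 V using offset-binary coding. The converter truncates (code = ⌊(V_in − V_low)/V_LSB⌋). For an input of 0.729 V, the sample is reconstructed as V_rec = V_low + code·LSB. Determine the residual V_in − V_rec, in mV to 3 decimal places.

0.277 mV

Step size: 6.6 V ÷ 2^14 = 402.83 µV.
(V_in − V_low)/LSB = (0.729 − (−3.3))/0.000402832 = 10001.6873 → code 10001 (floor).
Code 10001 maps back to (−3.3) + 10001×0.000402832 V = 0.72872314 V.
Error = 0.729 − 0.72872314 = 0.000276855 V = 0.277 mV.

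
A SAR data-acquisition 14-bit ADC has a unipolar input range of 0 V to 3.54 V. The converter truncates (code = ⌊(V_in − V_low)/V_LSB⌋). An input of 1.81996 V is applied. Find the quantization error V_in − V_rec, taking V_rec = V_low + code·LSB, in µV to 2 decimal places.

49.11 µV

LSB = 3.54/2^14 = 216.06 µV.
(1.81996 − 0)/0.000216064 = 8423.2273; ⌊·⌋ gives code 8423.
V_rec = 0 + 8423·0.000216064 = 1.8199109 V.
Error = 1.81996 − 1.8199109 = 4.91113e-05 V = 49.11 µV.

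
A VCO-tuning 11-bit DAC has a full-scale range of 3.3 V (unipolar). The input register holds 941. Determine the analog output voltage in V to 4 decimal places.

1.5163 V

LSB = 3.3 V / 2^11 = 1.611 mV.
V_out = 0 + 941 × 0.00161133 V = 1.51626 V.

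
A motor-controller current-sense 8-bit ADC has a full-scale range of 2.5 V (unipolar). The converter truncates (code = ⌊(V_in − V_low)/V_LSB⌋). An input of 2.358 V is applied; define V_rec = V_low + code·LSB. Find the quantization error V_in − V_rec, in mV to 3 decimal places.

4.484 mV

One LSB is 2.5 V / 256 = 9.766 mV.
(2.358 − 0)/0.00976562 = 241.4592; ⌊·⌋ gives code 241.
Reconstructed: 2.3535156 V.
Difference: 0.00448437 V → 4.484 mV.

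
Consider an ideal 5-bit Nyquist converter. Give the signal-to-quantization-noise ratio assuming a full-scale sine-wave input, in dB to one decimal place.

31.9 dB

SNR ≈ 6.02·N + 1.76 dB = 6.02·5 + 1.76 = 31.86 dB.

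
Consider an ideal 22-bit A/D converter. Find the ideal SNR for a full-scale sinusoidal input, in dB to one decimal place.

134.2 dB

SNR ≈ 6.02·N + 1.76 dB = 6.02·22 + 1.76 = 134.20 dB.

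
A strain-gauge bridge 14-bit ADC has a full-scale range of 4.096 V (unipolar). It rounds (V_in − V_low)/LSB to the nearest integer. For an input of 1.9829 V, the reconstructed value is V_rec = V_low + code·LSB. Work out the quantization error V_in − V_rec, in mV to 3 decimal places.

-0.100 mV

Step size: 4.096 V ÷ 2^14 = 250.00 µV.
Scaled input = 7931.6000 LSBs, so code = 7932.
Code 7932 maps back to 0 + 7932×0.00025 V = 1.983 V.
Error = 1.9829 − 1.983 = -0.0001 V = -0.100 mV.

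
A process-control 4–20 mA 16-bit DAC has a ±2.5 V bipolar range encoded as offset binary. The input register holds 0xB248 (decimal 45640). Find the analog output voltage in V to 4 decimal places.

0.9821 V

LSB = 5 V / 2^16 = 76.29 µV.
Code 0xB248 = 45640 decimal.
V_out = (−2.5) + 45640 × 7.62939e-05 V = 0.982056 V.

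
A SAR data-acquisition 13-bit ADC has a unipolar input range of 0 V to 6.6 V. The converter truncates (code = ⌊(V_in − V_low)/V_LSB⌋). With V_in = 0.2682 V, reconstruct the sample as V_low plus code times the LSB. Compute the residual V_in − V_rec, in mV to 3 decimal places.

One LSB is 6.6 V / 8192 = 0.806 mV.
(0.2682 − 0)/0.000805664 = 332.8931; ⌊·⌋ gives code 332.
V_rec = 0 + 332·0.000805664 = 0.26748047 V.
Difference: 0.000719531 V → 0.720 mV.

0.720 mV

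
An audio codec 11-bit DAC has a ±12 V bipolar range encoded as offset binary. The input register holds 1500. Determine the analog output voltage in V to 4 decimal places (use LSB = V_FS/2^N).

5.5781 V

LSB = 24 V / 2^11 = 11.719 mV.
V_out = (−12) + 1500 × 0.0117188 V = 5.57812 V.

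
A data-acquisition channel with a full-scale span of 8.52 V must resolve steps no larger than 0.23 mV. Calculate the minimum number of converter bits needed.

Number of steps required ≥ 8.52 V / 0.23 mV = 37043.48.
Need 2^N ≥ 37043.48; 2^15 = 32768, 2^16 = 65536.
Minimum N = 16.

16 bits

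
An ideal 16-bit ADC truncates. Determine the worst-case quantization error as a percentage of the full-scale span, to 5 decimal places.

0.00153 %

Truncating → worst-case error = 1 LSB = V_FS/2^16, so 100/65536 = 0.00152588 % of full scale.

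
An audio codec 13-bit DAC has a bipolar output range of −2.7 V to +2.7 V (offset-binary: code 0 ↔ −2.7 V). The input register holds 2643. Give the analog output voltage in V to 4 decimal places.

LSB = 5.4 V / 2^13 = 0.659 mV.
V_out = (−2.7) + 2643 × 0.00065918 V = -0.957788 V.

-0.9578 V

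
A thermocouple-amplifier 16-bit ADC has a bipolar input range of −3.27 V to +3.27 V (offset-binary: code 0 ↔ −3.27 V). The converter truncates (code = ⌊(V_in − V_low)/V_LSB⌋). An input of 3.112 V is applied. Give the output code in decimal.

LSB = 6.54 V / 65536 = 99.79 µV.
Input sits at 63952.714 steps above V_low.
So the output code is 63952.

code 63952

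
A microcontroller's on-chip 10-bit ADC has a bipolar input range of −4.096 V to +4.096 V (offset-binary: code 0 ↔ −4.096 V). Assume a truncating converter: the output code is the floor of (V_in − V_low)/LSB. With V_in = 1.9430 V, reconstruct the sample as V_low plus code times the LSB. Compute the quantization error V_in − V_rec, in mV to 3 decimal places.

7.000 mV

Step size: 8.192 V ÷ 2^10 = 8.000 mV.
(V_in − V_low)/LSB = (1.9430 − (−4.096))/0.008 = 754.8750 → code 754 (floor).
V_rec = (−4.096) + 754·0.008 = 1.936 V.
Difference: 0.007 V → 7.000 mV.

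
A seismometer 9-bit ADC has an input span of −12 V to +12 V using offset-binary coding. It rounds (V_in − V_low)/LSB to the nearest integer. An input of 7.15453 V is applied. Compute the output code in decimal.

code 409

LSB = 24 V / 512 = 46.875 mV.
Input sits at 408.630 steps above V_low.
round(408.630) = 409.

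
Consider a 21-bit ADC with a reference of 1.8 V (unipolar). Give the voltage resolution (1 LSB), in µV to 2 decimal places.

Full-scale span = 1.8 V.
LSB = 1.8 / 2^21 = 1.8 / 2097152 = 8.58307e-07 V = 0.86 µV.

0.86 µV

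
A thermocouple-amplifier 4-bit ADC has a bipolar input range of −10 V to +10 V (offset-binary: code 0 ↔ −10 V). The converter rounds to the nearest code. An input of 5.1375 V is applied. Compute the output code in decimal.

code 12

Full-scale span = 20 V; LSB = 20/2^4 = 1.2500 V.
Input sits at 12.110 steps above V_low.
round(12.110) = 12.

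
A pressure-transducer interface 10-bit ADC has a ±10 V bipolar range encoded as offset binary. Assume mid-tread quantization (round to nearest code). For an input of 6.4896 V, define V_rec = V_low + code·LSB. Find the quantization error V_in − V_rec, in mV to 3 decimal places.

5.225 mV

One LSB is 20 V / 1024 = 19.531 mV.
(V_in − V_low)/LSB = (6.4896 − (−10))/0.0195312 = 844.2675 → code 844 (round).
Reconstructed: 6.484375 V.
Error = 6.4896 − 6.484375 = 0.005225 V = 5.225 mV.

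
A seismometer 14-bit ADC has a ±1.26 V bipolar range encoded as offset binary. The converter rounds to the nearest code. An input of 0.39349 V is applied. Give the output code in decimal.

code 10750

LSB = 2.52 V / 16384 = 153.81 µV.
Input sits at 10750.310 steps above V_low.
round(10750.310) = 10750.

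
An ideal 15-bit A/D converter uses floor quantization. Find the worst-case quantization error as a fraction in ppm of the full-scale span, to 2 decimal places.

Truncating → worst-case error = 1 LSB = V_FS/2^15, so 1e+06/32768 = 30.5176 ppm of full scale.

30.52 ppm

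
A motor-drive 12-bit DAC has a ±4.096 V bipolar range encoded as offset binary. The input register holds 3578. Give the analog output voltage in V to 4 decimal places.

3.0600 V

LSB = 8.192 V / 2^12 = 2.000 mV.
V_out = (−4.096) + 3578 × 0.002 V = 3.06 V.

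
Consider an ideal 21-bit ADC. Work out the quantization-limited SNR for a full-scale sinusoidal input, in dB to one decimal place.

128.2 dB

SNR ≈ 6.02·N + 1.76 dB = 6.02·21 + 1.76 = 128.18 dB.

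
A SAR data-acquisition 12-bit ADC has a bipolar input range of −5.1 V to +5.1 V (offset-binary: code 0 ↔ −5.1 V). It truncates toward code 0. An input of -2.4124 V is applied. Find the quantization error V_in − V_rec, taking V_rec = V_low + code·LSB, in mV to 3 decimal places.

0.637 mV

One LSB is 10.2 V / 4096 = 2.490 mV.
(V_in − V_low)/LSB = (-2.4124 − (−5.1))/0.00249023 = 1079.2558 → code 1079 (floor).
Reconstructed: -2.4130371 V.
Difference: 0.000637109 V → 0.637 mV.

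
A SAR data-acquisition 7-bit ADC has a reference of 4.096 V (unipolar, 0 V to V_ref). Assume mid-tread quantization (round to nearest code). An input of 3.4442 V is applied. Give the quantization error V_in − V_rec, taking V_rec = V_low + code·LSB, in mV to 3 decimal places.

Step size: 4.096 V ÷ 2^7 = 32.000 mV.
(3.4442 − 0)/0.032 = 107.6312; round gives code 108.
Reconstructed: 3.456 V.
Error = 3.4442 − 3.456 = -0.0118 V = -11.800 mV.

-11.800 mV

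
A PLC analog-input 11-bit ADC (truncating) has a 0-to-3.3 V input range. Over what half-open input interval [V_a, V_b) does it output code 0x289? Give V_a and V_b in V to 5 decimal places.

[1.04575 V, 1.04736 V)

LSB = 3.3/2^11 = 1.611 mV.
Code 0x289 = 649 decimal.
V_a = V_low + 649·LSB = 1.04575 V; V_b = V_low + 650·LSB = 1.04736 V.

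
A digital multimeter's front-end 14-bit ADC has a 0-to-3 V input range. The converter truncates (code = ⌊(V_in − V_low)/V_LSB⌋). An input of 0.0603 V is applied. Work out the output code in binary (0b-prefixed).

Full-scale span = 3 V; LSB = 3/2^14 = 183.11 µV.
(0.0603 − 0) / 0.000183105 = 329.318 LSBs.
⌊·⌋(329.318) = 329.
In binary (0b-prefixed): 0b101001001.

code 0b101001001 (decimal 329)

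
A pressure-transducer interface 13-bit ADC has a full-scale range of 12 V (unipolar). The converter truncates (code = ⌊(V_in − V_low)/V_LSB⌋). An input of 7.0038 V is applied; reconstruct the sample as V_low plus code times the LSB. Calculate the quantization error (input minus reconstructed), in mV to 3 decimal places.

Step size: 12 V ÷ 2^13 = 1.465 mV.
(7.0038 − 0)/0.00146484 = 4781.2608; ⌊·⌋ gives code 4781.
Reconstructed: 7.003418 V.
V_in − V_rec = 0.000382031 V = 0.382 mV.

0.382 mV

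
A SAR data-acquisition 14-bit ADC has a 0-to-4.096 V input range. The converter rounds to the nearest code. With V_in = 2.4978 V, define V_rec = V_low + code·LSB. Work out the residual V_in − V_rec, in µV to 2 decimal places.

One LSB is 4.096 V / 16384 = 250.00 µV.
(2.4978 − 0)/0.00025 = 9991.2000; round gives code 9991.
Reconstructed: 2.49775 V.
Error = 2.4978 − 2.49775 = 5e-05 V = 50.00 µV.

50.00 µV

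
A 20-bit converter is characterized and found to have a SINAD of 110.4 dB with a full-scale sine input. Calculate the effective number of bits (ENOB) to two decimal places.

ENOB = (SINAD − 1.76) / 6.02 = (110.4 − 1.76)/6.02 = 18.047.

18.05 bits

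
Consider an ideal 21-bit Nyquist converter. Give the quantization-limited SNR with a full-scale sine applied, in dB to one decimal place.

128.2 dB

SNR ≈ 6.02·N + 1.76 dB = 6.02·21 + 1.76 = 128.18 dB.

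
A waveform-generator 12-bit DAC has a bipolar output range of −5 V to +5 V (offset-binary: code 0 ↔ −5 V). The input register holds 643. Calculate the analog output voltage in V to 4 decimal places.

LSB = 10 V / 2^12 = 2.441 mV.
V_out = (−5) + 643 × 0.00244141 V = -3.43018 V.

-3.4302 V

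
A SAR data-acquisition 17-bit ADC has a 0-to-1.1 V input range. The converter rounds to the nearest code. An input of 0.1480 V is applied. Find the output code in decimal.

code 17635

With 131072 levels over 1.1 V, one step is 8.39 µV.
Input sits at 17635.142 steps above V_low.
So the output code is 17635.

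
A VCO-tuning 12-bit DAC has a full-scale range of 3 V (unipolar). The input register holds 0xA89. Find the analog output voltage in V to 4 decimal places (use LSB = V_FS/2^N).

1.9753 V

LSB = 3 V / 2^12 = 0.732 mV.
Code 0xA89 = 2697 decimal.
V_out = 0 + 2697 × 0.000732422 V = 1.97534 V.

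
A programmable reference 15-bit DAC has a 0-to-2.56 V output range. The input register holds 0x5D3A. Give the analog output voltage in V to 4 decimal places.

LSB = 2.56 V / 2^15 = 78.12 µV.
Code 0x5D3A = 23866 decimal.
V_out = 0 + 23866 × 7.8125e-05 V = 1.86453 V.

1.8645 V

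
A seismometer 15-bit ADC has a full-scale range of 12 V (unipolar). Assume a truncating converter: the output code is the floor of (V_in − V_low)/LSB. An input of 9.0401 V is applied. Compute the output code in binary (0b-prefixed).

LSB = 12 V / 32768 = 366.21 µV.
(V_in − V_low)/LSB = (9.0401 − 0) / 0.000366211 = 24685.500.
⌊·⌋(24685.500) = 24685.
In binary (0b-prefixed): 0b110000001101101.

code 0b110000001101101 (decimal 24685)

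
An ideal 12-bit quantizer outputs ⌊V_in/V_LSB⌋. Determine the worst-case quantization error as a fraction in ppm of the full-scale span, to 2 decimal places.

Truncating → worst-case error = 1 LSB = V_FS/2^12, so 1e+06/4096 = 244.141 ppm of full scale.

244.14 ppm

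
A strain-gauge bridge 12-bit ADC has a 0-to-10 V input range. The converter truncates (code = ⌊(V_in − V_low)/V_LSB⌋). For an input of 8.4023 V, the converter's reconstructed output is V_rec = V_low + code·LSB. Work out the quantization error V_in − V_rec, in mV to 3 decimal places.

One LSB is 10 V / 4096 = 2.441 mV.
Scaled input = 3441.5821 LSBs, so code = 3441.
V_rec = 0 + 3441·0.00244141 = 8.4008789 V.
V_in − V_rec = 0.00142109 V = 1.421 mV.

1.421 mV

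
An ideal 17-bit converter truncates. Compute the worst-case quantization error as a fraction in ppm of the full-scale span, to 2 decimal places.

7.63 ppm

Truncating → worst-case error = 1 LSB = V_FS/2^17, so 1e+06/131072 = 7.62939 ppm of full scale.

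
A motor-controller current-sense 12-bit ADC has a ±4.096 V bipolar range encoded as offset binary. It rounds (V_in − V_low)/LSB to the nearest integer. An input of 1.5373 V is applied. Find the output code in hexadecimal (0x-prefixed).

code 0xB01 (decimal 2817)

LSB = 8.192 V / 4096 = 2.000 mV.
(1.5373 − (−4.096)) / 0.002 = 2816.650 LSBs.
So the output code is 2817.
In hexadecimal (0x-prefixed): 0xB01.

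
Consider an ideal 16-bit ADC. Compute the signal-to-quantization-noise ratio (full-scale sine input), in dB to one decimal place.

SNR ≈ 6.02·N + 1.76 dB = 6.02·16 + 1.76 = 98.08 dB.

98.1 dB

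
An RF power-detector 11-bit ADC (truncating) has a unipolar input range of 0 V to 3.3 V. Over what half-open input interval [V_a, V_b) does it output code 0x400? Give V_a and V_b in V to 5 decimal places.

[1.65000 V, 1.65161 V)

LSB = 3.3/2^11 = 1.611 mV.
Code 0x400 = 1024 decimal.
V_a = V_low + 1024·LSB = 1.65 V; V_b = V_low + 1025·LSB = 1.65161 V.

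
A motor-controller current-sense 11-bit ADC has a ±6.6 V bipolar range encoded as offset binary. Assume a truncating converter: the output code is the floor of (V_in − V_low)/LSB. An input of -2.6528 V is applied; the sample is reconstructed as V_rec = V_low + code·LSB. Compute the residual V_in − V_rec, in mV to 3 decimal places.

LSB = 13.2/2^11 = 6.445 mV.
(V_in − V_low)/LSB = (-2.6528 − (−6.6))/0.00644531 = 612.4141 → code 612 (floor).
V_rec = (−6.6) + 612·0.00644531 = -2.6554687 V.
V_in − V_rec = 0.00266875 V = 2.669 mV.

2.669 mV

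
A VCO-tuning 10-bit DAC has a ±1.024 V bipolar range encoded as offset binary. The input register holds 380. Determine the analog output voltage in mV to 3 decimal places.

-264.000 mV

LSB = 2.048 V / 2^10 = 2.000 mV.
V_out = (−1.024) + 380 × 0.002 V = -0.264 V.
= -264.000 mV.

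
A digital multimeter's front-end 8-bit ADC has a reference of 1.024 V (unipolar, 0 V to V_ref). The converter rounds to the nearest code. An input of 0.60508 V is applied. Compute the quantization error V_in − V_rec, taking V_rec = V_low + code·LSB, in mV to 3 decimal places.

1.080 mV

LSB = 1.024/2^8 = 4.000 mV.
(V_in − V_low)/LSB = (0.60508 − 0)/0.004 = 151.2700 → code 151 (round).
Reconstructed: 0.604 V.
V_in − V_rec = 0.00108 V = 1.080 mV.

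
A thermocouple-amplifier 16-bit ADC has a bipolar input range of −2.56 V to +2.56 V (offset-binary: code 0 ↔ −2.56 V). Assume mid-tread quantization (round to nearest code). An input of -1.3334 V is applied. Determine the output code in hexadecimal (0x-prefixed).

code 0x3D54 (decimal 15700)

Full-scale span = 5.12 V; LSB = 5.12/2^16 = 78.12 µV.
(-1.3334 − (−2.56)) / 7.8125e-05 = 15700.480 LSBs.
Round → code 15700.
In hexadecimal (0x-prefixed): 0x3D54.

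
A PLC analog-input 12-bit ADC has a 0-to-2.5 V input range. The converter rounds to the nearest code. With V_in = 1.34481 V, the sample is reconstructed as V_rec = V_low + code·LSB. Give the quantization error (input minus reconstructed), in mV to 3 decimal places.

LSB = 2.5/2^12 = 0.610 mV.
(1.34481 − 0)/0.000610352 = 2203.3367; round gives code 2203.
V_rec = 0 + 2203·0.000610352 = 1.3446045 V.
Difference: 0.000205508 V → 0.206 mV.

0.206 mV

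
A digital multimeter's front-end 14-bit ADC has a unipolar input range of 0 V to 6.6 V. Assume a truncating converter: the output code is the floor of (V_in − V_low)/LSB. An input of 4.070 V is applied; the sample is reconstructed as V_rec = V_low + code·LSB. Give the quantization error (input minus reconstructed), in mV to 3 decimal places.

Step size: 6.6 V ÷ 2^14 = 402.83 µV.
(4.070 − 0)/0.000402832 = 10103.4667; ⌊·⌋ gives code 10103.
Code 10103 maps back to 0 + 10103×0.000402832 V = 4.069812 V.
Error = 4.070 − 4.069812 = 0.000187988 V = 0.188 mV.

0.188 mV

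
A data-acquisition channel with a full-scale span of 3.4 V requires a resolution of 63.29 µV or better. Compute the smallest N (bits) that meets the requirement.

Number of steps required ≥ 3.4 V / 63.29 µV = 53720.97.
Need 2^N ≥ 53720.97; 2^15 = 32768, 2^16 = 65536.
Minimum N = 16.

16 bits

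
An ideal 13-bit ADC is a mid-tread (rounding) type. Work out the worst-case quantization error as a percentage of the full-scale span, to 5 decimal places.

0.00610 %

Rounding → worst-case error = ½ LSB = V_FS/2^14, so 100/16384 = 0.00610352 % of full scale.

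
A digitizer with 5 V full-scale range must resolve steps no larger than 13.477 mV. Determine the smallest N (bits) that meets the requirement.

9 bits

Number of steps required ≥ 5 V / 13.477 mV = 371.00.
Need 2^N ≥ 371.00; 2^8 = 256, 2^9 = 512.
Minimum N = 9.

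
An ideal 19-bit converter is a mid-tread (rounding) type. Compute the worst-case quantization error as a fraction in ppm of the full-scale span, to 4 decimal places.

0.9537 ppm

Rounding → worst-case error = ½ LSB = V_FS/2^20, so 1e+06/1048576 = 0.953674 ppm of full scale.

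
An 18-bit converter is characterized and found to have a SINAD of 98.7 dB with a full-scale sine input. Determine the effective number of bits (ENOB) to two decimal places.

ENOB = (SINAD − 1.76) / 6.02 = (98.7 − 1.76)/6.02 = 16.103.

16.10 bits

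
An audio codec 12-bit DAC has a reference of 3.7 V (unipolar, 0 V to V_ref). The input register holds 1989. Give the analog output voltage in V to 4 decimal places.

LSB = 3.7 V / 2^12 = 0.903 mV.
V_out = 0 + 1989 × 0.00090332 V = 1.7967 V.

1.7967 V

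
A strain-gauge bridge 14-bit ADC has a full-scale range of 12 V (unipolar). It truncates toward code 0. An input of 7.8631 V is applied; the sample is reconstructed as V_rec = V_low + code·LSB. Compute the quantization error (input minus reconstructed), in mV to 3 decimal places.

0.551 mV

One LSB is 12 V / 16384 = 0.732 mV.
Scaled input = 10735.7525 LSBs, so code = 10735.
Code 10735 maps back to 0 + 10735×0.000732422 V = 7.8625488 V.
Error = 7.8631 − 7.8625488 = 0.000551172 V = 0.551 mV.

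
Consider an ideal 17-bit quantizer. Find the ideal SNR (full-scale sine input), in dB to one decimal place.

104.1 dB

SNR ≈ 6.02·N + 1.76 dB = 6.02·17 + 1.76 = 104.10 dB.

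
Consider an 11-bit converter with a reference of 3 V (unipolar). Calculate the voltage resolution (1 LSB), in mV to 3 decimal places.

1.465 mV

Full-scale span = 3 V.
LSB = 3 / 2^11 = 3 / 2048 = 0.00146484 V = 1.465 mV.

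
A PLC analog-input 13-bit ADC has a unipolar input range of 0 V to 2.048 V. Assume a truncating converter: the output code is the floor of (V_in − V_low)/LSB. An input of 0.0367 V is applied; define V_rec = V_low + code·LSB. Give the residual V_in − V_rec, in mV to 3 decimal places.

One LSB is 2.048 V / 8192 = 250.00 µV.
(V_in − V_low)/LSB = (0.0367 − 0)/0.00025 = 146.8000 → code 146 (floor).
Code 146 maps back to 0 + 146×0.00025 V = 0.0365 V.
Difference: 0.0002 V → 0.200 mV.

0.200 mV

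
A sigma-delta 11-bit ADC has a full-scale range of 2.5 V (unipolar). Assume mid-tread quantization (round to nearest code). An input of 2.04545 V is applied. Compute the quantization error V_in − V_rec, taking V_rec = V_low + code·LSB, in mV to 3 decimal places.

One LSB is 2.5 V / 2048 = 1.221 mV.
Scaled input = 1675.6326 LSBs, so code = 1676.
Reconstructed: 2.0458984 V.
V_in − V_rec = -0.000448437 V = -0.448 mV.

-0.448 mV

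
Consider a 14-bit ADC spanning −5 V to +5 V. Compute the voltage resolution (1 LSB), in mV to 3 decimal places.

Full-scale span = 10 V.
LSB = 10 / 2^14 = 10 / 16384 = 0.000610352 V = 0.610 mV.

0.610 mV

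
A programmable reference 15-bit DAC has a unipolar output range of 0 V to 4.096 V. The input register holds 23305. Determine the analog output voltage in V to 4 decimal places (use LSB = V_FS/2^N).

2.9131 V

LSB = 4.096 V / 2^15 = 125.00 µV.
V_out = 0 + 23305 × 0.000125 V = 2.91312 V.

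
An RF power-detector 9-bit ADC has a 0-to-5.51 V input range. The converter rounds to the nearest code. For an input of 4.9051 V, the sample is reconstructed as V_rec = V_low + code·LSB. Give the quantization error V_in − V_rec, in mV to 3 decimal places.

Step size: 5.51 V ÷ 2^9 = 10.762 mV.
Scaled input = 455.7915 LSBs, so code = 456.
Reconstructed: 4.9073437 V.
Error = 4.9051 − 4.9073437 = -0.00224375 V = -2.244 mV.

-2.244 mV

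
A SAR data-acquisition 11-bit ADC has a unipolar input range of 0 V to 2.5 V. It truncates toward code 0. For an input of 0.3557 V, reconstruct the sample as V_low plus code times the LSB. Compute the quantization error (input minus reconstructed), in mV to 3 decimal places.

0.475 mV

LSB = 2.5/2^11 = 1.221 mV.
(0.3557 − 0)/0.0012207 = 291.3894; ⌊·⌋ gives code 291.
Code 291 maps back to 0 + 291×0.0012207 V = 0.35522461 V.
Difference: 0.000475391 V → 0.475 mV.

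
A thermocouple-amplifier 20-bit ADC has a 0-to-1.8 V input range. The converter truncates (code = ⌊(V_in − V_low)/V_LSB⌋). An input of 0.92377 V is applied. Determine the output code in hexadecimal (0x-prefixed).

code 0x83617 (decimal 538135)

Full-scale span = 1.8 V; LSB = 1.8/2^20 = 1.72 µV.
Input sits at 538135.029 steps above V_low.
So the output code is 538135.
In hexadecimal (0x-prefixed): 0x83617.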